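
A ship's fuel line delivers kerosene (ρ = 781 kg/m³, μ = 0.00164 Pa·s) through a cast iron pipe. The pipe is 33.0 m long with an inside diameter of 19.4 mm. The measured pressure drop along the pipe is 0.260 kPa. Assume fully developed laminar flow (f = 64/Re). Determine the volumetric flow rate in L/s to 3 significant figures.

For laminar flow, f = 64/Re with Re = ρVD/μ, so Darcy-Weisbach reduces to ΔP = 32μLV/D². Solving for V: V = ΔP·D²/(32μL) = 260·(0.0194)²/(32·0.00164·33) = 0.0565 m/s.
Check: Re = ρVD/μ = 781·0.0565·0.0194/0.00164 = 522 < 2300, so the laminar assumption holds.
Q = V·A = 0.0565·(π/4·0.0194²) = 1.67e-05 m³/s = 0.0167 L/s.

Q ≈ 0.0167 L/s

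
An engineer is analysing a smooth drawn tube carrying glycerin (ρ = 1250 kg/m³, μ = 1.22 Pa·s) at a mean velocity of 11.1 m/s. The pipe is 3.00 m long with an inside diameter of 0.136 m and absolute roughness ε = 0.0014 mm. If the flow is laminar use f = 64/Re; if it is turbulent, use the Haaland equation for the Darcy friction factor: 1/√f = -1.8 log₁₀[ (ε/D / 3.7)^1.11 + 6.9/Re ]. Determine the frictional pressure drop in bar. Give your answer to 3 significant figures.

Reynolds number Re = ρVD/μ = 1250 · 11.1 · 0.136 / 1.22 = 1547.
Re < 2300 → laminar flow, so f = 64/Re = 64/1547 = 0.04138 (the turbulent correlation is not needed).
Darcy-Weisbach: ΔP = f(L/D)(ρV²/2) = 0.04138·(3/0.136)·(1250·11.1²/2) = 0.04138·22.06·7.701e+04 = 7.029e+04 Pa.
ΔP = 7.029e+04 Pa = 0.703 bar.

ΔP ≈ 0.703 bar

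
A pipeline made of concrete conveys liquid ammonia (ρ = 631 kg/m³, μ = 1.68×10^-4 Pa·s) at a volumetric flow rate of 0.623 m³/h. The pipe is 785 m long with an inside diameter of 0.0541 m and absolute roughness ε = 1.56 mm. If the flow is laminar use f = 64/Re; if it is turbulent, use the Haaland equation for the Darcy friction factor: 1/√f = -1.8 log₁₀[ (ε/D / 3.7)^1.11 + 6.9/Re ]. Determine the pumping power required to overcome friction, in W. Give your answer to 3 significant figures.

Q = 0.623 m³/h = 0.623/3600 = 0.0001731 m³/s.
Cross-sectional area A = πD²/4 = π(0.0541)²/4 = 0.002299 m²; mean velocity V = Q/A = 0.0001731/0.002299 = 0.07528 m/s.
Reynolds number Re = ρVD/μ = 631 · 0.07528 · 0.0541 / 0.000168 = 1.53e+04.
Re > 4000 → turbulent. Relative roughness ε/D = 0.00156/0.0541 = 0.0288. Haaland: 1/√f = -1.8 log₁₀[(0.0288/3.7)^1.11 + 6.9/1.53e+04] = -1.8 log₁₀[0.00457 + 0.000451] = 4.139, so f = 0.05838.
Darcy-Weisbach: ΔP = f(L/D)(ρV²/2) = 0.05838·(785/0.0541)·(631·0.07528²/2) = 0.05838·1.451e+04·1.788 = 1515 Pa.
Pumping power P = QΔP = 0.0001731·1515 = 0.2621 W = 0.262 W.

P ≈ 0.262 W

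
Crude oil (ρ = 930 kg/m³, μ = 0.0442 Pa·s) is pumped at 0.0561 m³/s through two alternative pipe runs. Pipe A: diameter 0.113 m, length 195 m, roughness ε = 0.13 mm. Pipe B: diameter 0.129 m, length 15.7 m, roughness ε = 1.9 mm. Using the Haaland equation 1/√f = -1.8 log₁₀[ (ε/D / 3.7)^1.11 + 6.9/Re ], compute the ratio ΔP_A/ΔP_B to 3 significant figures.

ΔP_A/ΔP_B ≈ 15.5

Pipe A: V = Q/A = 0.0561/0.01003 = 5.594 m/s; Re = 1.33e+04; ε/D = 0.00115; Haaland → f = 0.03034; ΔP_A = f(L/D)(ρV²/2) = 7.619e+05 Pa.
Pipe B: V = Q/A = 0.0561/0.01307 = 4.292 m/s; Re = 1.165e+04; ε/D = 0.0147; Haaland → f = 0.04713; ΔP_B = f(L/D)(ρV²/2) = 4.914e+04 Pa.
ΔP_A/ΔP_B = 7.619e+05/4.914e+04 = 15.5.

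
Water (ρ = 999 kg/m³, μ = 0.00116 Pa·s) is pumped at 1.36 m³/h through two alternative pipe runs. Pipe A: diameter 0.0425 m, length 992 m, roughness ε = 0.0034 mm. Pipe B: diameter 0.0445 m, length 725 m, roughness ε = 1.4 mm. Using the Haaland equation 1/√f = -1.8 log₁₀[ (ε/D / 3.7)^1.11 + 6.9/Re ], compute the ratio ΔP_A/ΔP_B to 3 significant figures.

Pipe A: V = Q/A = 0.0003778/0.001419 = 0.2663 m/s; Re = 9747; ε/D = 8e-05; Haaland → f = 0.03119; ΔP_A = f(L/D)(ρV²/2) = 2.578e+04 Pa.
Pipe B: V = Q/A = 0.0003778/0.001555 = 0.2429 m/s; Re = 9309; ε/D = 0.0315; Haaland → f = 0.06159; ΔP_B = f(L/D)(ρV²/2) = 2.957e+04 Pa.
ΔP_A/ΔP_B = 2.578e+04/2.957e+04 = 0.872.

ΔP_A/ΔP_B ≈ 0.872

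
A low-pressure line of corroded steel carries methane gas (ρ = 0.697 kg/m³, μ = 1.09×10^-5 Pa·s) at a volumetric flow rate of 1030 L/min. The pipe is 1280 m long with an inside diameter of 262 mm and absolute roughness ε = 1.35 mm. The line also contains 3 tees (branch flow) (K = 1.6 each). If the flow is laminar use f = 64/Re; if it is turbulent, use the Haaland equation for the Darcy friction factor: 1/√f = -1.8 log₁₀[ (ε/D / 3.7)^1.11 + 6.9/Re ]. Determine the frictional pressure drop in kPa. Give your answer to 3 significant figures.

Q = 1030 L/min = 1030/60000 = 0.01717 m³/s.
Cross-sectional area A = πD²/4 = π(0.262)²/4 = 0.05391 m²; mean velocity V = Q/A = 0.01717/0.05391 = 0.3184 m/s.
Reynolds number Re = ρVD/μ = 0.697 · 0.3184 · 0.262 / 1.09e-05 = 5335.
Re > 4000 → turbulent. Relative roughness ε/D = 0.00135/0.262 = 0.00515. Haaland: 1/√f = -1.8 log₁₀[(0.00515/3.7)^1.11 + 6.9/5335] = -1.8 log₁₀[0.000676 + 0.00129] = 4.87, so f = 0.04216.
Total minor-loss coefficient ΣK = 3·1.6 = 4.8.
ΔP = [f·L/D + ΣK]·(ρV²/2) = [0.04216·1280/0.262 + 4.8]·(0.697·0.3184²/2) = [206 + 4.8]·0.03533 = 7.447 Pa.
ΔP = 7.447 Pa = 0.00745 kPa.

ΔP ≈ 0.00745 kPa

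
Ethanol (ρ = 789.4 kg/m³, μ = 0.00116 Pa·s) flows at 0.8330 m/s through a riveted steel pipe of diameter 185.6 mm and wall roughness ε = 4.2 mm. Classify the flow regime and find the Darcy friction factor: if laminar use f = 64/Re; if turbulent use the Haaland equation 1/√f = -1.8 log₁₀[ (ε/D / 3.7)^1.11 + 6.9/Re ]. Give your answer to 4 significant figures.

f ≈ 0.05146

Re = ρVD/μ = 789.4·0.833·0.1856/0.00116 = 1.052e+05.
Re > 4000 → turbulent. ε/D = 0.0042/0.1856 = 0.0226; Haaland: 1/√f = -1.8 log₁₀[0.00349 + 6.56e-05] = 4.408, so f = 0.05146.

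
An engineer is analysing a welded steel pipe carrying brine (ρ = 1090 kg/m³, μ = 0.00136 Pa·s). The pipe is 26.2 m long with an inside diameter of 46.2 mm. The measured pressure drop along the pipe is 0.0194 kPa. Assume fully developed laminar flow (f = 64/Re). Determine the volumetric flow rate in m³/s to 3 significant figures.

For laminar flow, f = 64/Re with Re = ρVD/μ, so Darcy-Weisbach reduces to ΔP = 32μLV/D². Solving for V: V = ΔP·D²/(32μL) = 19.4·(0.0462)²/(32·0.00136·26.2) = 0.03632 m/s.
Check: Re = ρVD/μ = 1090·0.03632·0.0462/0.00136 = 1345 < 2300, so the laminar assumption holds.
Q = V·A = 0.03632·(π/4·0.0462²) = 6.088e-05 m³/s = 6.09×10^-5 m³/s.

Q ≈ 6.09×10^-5 m³/s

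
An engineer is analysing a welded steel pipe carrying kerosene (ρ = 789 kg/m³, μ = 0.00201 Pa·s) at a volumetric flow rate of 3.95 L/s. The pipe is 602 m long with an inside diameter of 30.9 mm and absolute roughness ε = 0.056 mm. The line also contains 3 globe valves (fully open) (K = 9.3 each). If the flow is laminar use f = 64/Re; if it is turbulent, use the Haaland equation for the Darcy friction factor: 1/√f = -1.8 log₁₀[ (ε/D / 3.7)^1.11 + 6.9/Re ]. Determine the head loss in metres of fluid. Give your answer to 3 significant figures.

h_f ≈ 736 m

Q = 3.95 L/s = 3.95/1000 = 0.00395 m³/s.
Cross-sectional area A = πD²/4 = π(0.0309)²/4 = 0.0007499 m²; mean velocity V = Q/A = 0.00395/0.0007499 = 5.267 m/s.
Reynolds number Re = ρVD/μ = 789 · 5.267 · 0.0309 / 0.00201 = 6.389e+04.
Re > 4000 → turbulent. Relative roughness ε/D = 5.6e-05/0.0309 = 0.00181. Haaland: 1/√f = -1.8 log₁₀[(0.00181/3.7)^1.11 + 6.9/6.389e+04] = -1.8 log₁₀[0.000212 + 0.000108] = 6.291, so f = 0.02527.
Total minor-loss coefficient ΣK = 3·9.3 = 27.9.
ΔP = [f·L/D + ΣK]·(ρV²/2) = [0.02527·602/0.0309 + 27.9]·(789·5.267²/2) = [492.2 + 27.9]·1.095e+04 = 5.693e+06 Pa.
Head loss h_f = ΔP/(ρg) = 5.693e+06/(789·9.81) = 736 m.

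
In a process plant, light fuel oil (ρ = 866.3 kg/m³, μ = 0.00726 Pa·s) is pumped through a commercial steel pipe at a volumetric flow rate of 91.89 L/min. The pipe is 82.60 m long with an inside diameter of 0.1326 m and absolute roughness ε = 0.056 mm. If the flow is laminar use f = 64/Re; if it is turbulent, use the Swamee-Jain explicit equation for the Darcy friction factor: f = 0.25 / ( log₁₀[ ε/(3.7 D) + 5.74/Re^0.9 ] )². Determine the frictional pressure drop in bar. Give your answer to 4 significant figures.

Q = 91.89 L/min = 91.89/60000 = 0.001532 m³/s.
Cross-sectional area A = πD²/4 = π(0.1326)²/4 = 0.01381 m²; mean velocity V = Q/A = 0.001532/0.01381 = 0.1109 m/s.
Reynolds number Re = ρVD/μ = 866.3 · 0.1109 · 0.1326 / 0.00726 = 1755.
Re < 2300 → laminar flow, so f = 64/Re = 64/1755 = 0.03647 (the turbulent correlation is not needed).
Darcy-Weisbach: ΔP = f(L/D)(ρV²/2) = 0.03647·(82.6/0.1326)·(866.3·0.1109²/2) = 0.03647·622.9·5.327 = 121 Pa.
ΔP = 121 Pa = 0.001210 bar.

ΔP ≈ 0.001210 bar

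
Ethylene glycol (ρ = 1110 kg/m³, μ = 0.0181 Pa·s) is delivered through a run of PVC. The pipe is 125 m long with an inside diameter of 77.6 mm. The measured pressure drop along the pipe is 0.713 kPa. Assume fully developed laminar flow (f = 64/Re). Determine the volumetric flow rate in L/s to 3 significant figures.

For laminar flow, f = 64/Re with Re = ρVD/μ, so Darcy-Weisbach reduces to ΔP = 32μLV/D². Solving for V: V = ΔP·D²/(32μL) = 713·(0.0776)²/(32·0.0181·125) = 0.0593 m/s.
Check: Re = ρVD/μ = 1110·0.0593·0.0776/0.0181 = 282.2 < 2300, so the laminar assumption holds.
Q = V·A = 0.0593·(π/4·0.0776²) = 0.0002805 m³/s = 0.280 L/s.

Q ≈ 0.280 L/s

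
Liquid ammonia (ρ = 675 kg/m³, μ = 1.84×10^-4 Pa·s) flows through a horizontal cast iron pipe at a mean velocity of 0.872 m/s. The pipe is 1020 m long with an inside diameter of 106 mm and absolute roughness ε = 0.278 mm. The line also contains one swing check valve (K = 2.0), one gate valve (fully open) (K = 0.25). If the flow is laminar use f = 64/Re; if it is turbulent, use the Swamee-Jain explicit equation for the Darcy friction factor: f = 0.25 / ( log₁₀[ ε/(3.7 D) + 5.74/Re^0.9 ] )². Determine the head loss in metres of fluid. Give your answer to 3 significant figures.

Reynolds number Re = ρVD/μ = 675 · 0.872 · 0.106 / 0.000184 = 3.391e+05.
Re > 4000 → turbulent. Relative roughness ε/D = 0.000278/0.106 = 0.00262. Swamee-Jain: f = 0.25/(log₁₀[0.00262/3.7 + 5.74/3.391e+05^0.9])² = 0.25/(log₁₀[0.000709 + 6.05e-05])² = 0.25/(-3.114)² = 0.02578.
Total minor-loss coefficient ΣK = 1·2 + 1·0.25 = 2.25.
ΔP = [f·L/D + ΣK]·(ρV²/2) = [0.02578·1020/0.106 + 2.25]·(675·0.872²/2) = [248.1 + 2.25]·256.6 = 6.425e+04 Pa.
Head loss h_f = ΔP/(ρg) = 6.425e+04/(675·9.81) = 9.70 m.

h_f ≈ 9.70 m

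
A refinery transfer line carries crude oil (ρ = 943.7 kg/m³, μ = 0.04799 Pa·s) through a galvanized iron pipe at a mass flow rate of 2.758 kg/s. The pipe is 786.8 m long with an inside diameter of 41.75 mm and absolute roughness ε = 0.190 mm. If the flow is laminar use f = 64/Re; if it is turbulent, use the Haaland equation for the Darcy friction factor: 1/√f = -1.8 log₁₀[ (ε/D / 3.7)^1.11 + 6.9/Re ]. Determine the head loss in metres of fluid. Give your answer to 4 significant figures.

A = πD²/4 = π(0.04175)²/4 = 0.001369 m²; mean velocity V = ṁ/(ρA) = 2.758/(943.7 · 0.001369) = 2.135 m/s.
Reynolds number Re = ρVD/μ = 943.7 · 2.135 · 0.04175 / 0.048 = 1753.
Re < 2300 → laminar flow, so f = 64/Re = 64/1753 = 0.03652 (the turbulent correlation is not needed).
Darcy-Weisbach: ΔP = f(L/D)(ρV²/2) = 0.03652·(786.8/0.04175)·(943.7·2.135²/2) = 0.03652·1.885e+04·2150 = 1.48e+06 Pa.
Head loss h_f = ΔP/(ρg) = 1.48e+06/(943.7·9.81) = 159.8 m.

h_f ≈ 159.8 m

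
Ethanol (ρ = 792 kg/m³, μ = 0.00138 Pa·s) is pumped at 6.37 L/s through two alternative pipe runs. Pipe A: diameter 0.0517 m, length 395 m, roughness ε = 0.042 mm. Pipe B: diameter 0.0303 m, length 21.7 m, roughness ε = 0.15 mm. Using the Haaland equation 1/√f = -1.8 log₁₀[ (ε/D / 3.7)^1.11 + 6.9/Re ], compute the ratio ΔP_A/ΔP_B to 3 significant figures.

Pipe A: V = Q/A = 0.00637/0.002099 = 3.034 m/s; Re = 9.003e+04; ε/D = 0.000812; Haaland → f = 0.02153; ΔP_A = f(L/D)(ρV²/2) = 5.997e+05 Pa.
Pipe B: V = Q/A = 0.00637/0.0007211 = 8.834 m/s; Re = 1.536e+05; ε/D = 0.00495; Haaland → f = 0.0309; ΔP_B = f(L/D)(ρV²/2) = 6.839e+05 Pa.
ΔP_A/ΔP_B = 5.997e+05/6.839e+05 = 0.877.

ΔP_A/ΔP_B ≈ 0.877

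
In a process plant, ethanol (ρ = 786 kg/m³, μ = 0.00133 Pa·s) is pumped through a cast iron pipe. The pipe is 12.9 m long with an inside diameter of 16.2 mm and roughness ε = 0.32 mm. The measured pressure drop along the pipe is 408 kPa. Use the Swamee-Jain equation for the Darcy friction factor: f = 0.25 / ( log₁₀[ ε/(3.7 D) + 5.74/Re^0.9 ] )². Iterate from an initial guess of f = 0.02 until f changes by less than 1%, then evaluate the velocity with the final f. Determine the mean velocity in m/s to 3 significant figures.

Rearranging Darcy-Weisbach: V = √(2·ΔP·D/(f·L·ρ)). With ε/D = 0.00032/0.0162 = 0.0198, iterate starting from f = 0.02:
  f = 0.02 → V = √(2·4.08e+05·0.0162/(0.02·12.9·786)) = 8.074 m/s; Re = ρVD/μ = 7.73e+04; f → 0.04919
  f = 0.04919 → V = 5.148 m/s; Re = 4.929e+04; f → 0.04958
Converged (Δf/f < 1%). With the final f = 0.04958: V = √(2·4.08e+05·0.0162/(0.04958·12.9·786)) = 5.128 m/s.

V ≈ 5.13 m/s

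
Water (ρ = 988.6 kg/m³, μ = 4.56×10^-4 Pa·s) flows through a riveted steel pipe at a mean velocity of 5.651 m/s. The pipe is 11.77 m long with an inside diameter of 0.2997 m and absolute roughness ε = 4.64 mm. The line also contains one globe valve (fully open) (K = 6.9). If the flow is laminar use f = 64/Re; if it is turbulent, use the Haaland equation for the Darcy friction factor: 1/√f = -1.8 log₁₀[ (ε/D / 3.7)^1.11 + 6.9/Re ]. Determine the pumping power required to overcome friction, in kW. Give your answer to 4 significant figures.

Reynolds number Re = ρVD/μ = 988.6 · 5.651 · 0.2997 / 0.000456 = 3.672e+06.
Re > 4000 → turbulent. Relative roughness ε/D = 0.00464/0.2997 = 0.0155. Haaland: 1/√f = -1.8 log₁₀[(0.0155/3.7)^1.11 + 6.9/3.672e+06] = -1.8 log₁₀[0.00229 + 1.88e-06] = 4.751, so f = 0.0443.
Total minor-loss coefficient ΣK = 1·6.9 = 6.9.
ΔP = [f·L/D + ΣK]·(ρV²/2) = [0.0443·11.77/0.2997 + 6.9]·(988.6·5.651²/2) = [1.74 + 6.9]·1.578e+04 = 1.364e+05 Pa.
Q = V·A = 5.651·0.07054 = 0.3986 m³/s.
Pumping power P = QΔP = 0.3986·1.364e+05 = 54366 W = 54.37 kW.

P ≈ 54.37 kW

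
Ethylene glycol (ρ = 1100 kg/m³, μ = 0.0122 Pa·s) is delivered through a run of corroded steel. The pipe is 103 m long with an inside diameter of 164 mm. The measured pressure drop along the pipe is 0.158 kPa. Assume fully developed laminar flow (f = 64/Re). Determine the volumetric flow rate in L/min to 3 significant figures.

For laminar flow, f = 64/Re with Re = ρVD/μ, so Darcy-Weisbach reduces to ΔP = 32μLV/D². Solving for V: V = ΔP·D²/(32μL) = 158·(0.164)²/(32·0.0122·103) = 0.1057 m/s.
Check: Re = ρVD/μ = 1100·0.1057·0.164/0.0122 = 1563 < 2300, so the laminar assumption holds.
Q = V·A = 0.1057·(π/4·0.164²) = 0.002232 m³/s = 134 L/min.

Q ≈ 134 L/min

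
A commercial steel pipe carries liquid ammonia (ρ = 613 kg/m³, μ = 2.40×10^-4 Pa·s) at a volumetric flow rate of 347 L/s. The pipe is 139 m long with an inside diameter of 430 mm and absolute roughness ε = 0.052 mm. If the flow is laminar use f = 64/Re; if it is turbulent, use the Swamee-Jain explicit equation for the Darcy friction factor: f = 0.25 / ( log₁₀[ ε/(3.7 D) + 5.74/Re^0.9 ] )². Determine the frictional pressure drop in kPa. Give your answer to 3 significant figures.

ΔP ≈ 7.39 kPa

Q = 347 L/s = 347/1000 = 0.347 m³/s.
Cross-sectional area A = πD²/4 = π(0.43)²/4 = 0.1452 m²; mean velocity V = Q/A = 0.347/0.1452 = 2.389 m/s.
Reynolds number Re = ρVD/μ = 613 · 2.389 · 0.43 / 0.00024 = 2.624e+06.
Re > 4000 → turbulent. Relative roughness ε/D = 5.2e-05/0.43 = 0.000121. Swamee-Jain: f = 0.25/(log₁₀[0.000121/3.7 + 5.74/2.624e+06^0.9])² = 0.25/(log₁₀[3.27e-05 + 9.59e-06])² = 0.25/(-4.374)² = 0.01307.
Darcy-Weisbach: ΔP = f(L/D)(ρV²/2) = 0.01307·(139/0.43)·(613·2.389²/2) = 0.01307·323.3·1750 = 7392 Pa.
ΔP = 7392 Pa = 7.39 kPa.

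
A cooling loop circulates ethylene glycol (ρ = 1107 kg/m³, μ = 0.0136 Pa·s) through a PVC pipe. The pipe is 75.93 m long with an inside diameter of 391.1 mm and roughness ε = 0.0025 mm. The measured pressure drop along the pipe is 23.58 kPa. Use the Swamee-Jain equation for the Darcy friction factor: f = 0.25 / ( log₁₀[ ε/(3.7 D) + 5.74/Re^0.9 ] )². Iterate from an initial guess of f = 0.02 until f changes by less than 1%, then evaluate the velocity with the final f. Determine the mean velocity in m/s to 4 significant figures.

V ≈ 3.545 m/s

Rearranging Darcy-Weisbach: V = √(2·ΔP·D/(f·L·ρ)). With ε/D = 2.5e-06/0.3911 = 6.39e-06, iterate starting from f = 0.02:
  f = 0.02 → V = √(2·2.358e+04·0.3911/(0.02·75.93·1107)) = 3.312 m/s; Re = ρVD/μ = 1.054e+05; f → 0.01771
  f = 0.01771 → V = 3.52 m/s; Re = 1.121e+05; f → 0.01749
  f = 0.01749 → V = 3.542 m/s; Re = 1.128e+05; f → 0.01746
Converged (Δf/f < 1%). With the final f = 0.01746: V = √(2·2.358e+04·0.3911/(0.01746·75.93·1107)) = 3.545 m/s.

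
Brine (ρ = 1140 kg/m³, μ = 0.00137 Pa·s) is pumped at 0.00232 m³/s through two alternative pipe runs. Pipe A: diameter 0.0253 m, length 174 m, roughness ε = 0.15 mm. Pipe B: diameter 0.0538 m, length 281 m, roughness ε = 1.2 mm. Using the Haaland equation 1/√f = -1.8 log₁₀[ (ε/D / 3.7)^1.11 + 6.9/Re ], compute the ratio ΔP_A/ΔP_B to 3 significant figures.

ΔP_A/ΔP_B ≈ 17.1

Pipe A: V = Q/A = 0.00232/0.0005027 = 4.615 m/s; Re = 9.715e+04; ε/D = 0.00593; Haaland → f = 0.03285; ΔP_A = f(L/D)(ρV²/2) = 2.742e+06 Pa.
Pipe B: V = Q/A = 0.00232/0.002273 = 1.021 m/s; Re = 4.569e+04; ε/D = 0.0223; Haaland → f = 0.05162; ΔP_B = f(L/D)(ρV²/2) = 1.601e+05 Pa.
ΔP_A/ΔP_B = 2.742e+06/1.601e+05 = 17.1.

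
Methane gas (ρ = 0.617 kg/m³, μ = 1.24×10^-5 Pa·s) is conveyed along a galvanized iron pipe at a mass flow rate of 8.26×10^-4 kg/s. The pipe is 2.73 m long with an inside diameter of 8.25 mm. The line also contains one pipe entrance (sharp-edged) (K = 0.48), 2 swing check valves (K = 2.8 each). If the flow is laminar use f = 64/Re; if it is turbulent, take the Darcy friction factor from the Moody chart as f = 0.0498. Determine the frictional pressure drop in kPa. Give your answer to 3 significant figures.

ΔP ≈ 4.36 kPa

A = πD²/4 = π(0.00825)²/4 = 5.346e-05 m²; mean velocity V = ṁ/(ρA) = 0.000826/(0.617 · 5.346e-05) = 25.04 m/s.
Reynolds number Re = ρVD/μ = 0.617 · 25.04 · 0.00825 / 1.24e-05 = 1.028e+04.
Re > 4000 → turbulent; use the Moody-chart value f = 0.0498.
Total minor-loss coefficient ΣK = 1·0.48 + 2·2.8 = 6.08.
ΔP = [f·L/D + ΣK]·(ρV²/2) = [0.0498·2.73/0.00825 + 6.08]·(0.617·25.04²/2) = [16.48 + 6.08]·193.5 = 4365 Pa.
ΔP = 4365 Pa = 4.36 kPa.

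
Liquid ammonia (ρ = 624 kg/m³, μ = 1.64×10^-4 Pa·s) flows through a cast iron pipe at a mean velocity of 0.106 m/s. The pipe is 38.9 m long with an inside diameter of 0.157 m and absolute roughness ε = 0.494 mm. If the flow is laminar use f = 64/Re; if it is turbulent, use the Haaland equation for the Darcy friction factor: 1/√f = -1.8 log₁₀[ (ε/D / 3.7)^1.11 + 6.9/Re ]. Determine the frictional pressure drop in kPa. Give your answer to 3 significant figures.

ΔP ≈ 0.0246 kPa

Reynolds number Re = ρVD/μ = 624 · 0.106 · 0.157 / 0.000164 = 6.332e+04.
Re > 4000 → turbulent. Relative roughness ε/D = 0.000494/0.157 = 0.00315. Haaland: 1/√f = -1.8 log₁₀[(0.00315/3.7)^1.11 + 6.9/6.332e+04] = -1.8 log₁₀[0.000391 + 0.000109] = 5.942, so f = 0.02832.
Darcy-Weisbach: ΔP = f(L/D)(ρV²/2) = 0.02832·(38.9/0.157)·(624·0.106²/2) = 0.02832·247.8·3.506 = 24.6 Pa.
ΔP = 24.6 Pa = 0.0246 kPa.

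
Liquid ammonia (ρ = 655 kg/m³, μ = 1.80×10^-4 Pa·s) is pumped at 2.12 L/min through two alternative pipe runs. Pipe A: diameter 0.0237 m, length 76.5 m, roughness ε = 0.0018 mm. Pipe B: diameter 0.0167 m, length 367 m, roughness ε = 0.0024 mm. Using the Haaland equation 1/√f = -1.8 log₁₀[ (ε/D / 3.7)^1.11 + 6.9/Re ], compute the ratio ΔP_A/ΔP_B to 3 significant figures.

Pipe A: V = Q/A = 3.533e-05/0.0004412 = 0.08009 m/s; Re = 6907; ε/D = 7.59e-05; Haaland → f = 0.03434; ΔP_A = f(L/D)(ρV²/2) = 232.9 Pa.
Pipe B: V = Q/A = 3.533e-05/0.000219 = 0.1613 m/s; Re = 9803; ε/D = 0.000144; Haaland → f = 0.03121; ΔP_B = f(L/D)(ρV²/2) = 5845 Pa.
ΔP_A/ΔP_B = 232.9/5845 = 0.0398.

ΔP_A/ΔP_B ≈ 0.0398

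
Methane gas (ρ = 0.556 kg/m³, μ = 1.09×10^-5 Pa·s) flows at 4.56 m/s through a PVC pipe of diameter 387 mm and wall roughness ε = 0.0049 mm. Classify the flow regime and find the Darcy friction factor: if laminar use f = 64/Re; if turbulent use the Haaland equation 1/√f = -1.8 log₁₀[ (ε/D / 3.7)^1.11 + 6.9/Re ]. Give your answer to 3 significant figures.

f ≈ 0.0183

Re = ρVD/μ = 0.556·4.56·0.387/1.09e-05 = 9.002e+04.
Re > 4000 → turbulent. ε/D = 4.9e-06/0.387 = 1.27e-05; Haaland: 1/√f = -1.8 log₁₀[8.57e-07 + 7.67e-05] = 7.399, so f = 0.01827.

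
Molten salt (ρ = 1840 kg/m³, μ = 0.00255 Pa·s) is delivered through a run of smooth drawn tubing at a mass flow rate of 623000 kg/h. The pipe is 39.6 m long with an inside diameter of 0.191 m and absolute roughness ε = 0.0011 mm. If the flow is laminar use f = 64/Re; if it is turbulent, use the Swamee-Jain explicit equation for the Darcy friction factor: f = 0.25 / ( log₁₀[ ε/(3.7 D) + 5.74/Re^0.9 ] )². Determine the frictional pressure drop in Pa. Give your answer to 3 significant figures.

ṁ = 623000 kg/h = 623000/3600 = 173.1 kg/s.
A = πD²/4 = π(0.191)²/4 = 0.02865 m²; mean velocity V = ṁ/(ρA) = 173.1/(1840 · 0.02865) = 3.283 m/s.
Reynolds number Re = ρVD/μ = 1840 · 3.283 · 0.191 / 0.00255 = 4.524e+05.
Re > 4000 → turbulent. Relative roughness ε/D = 1.1e-06/0.191 = 5.76e-06. Swamee-Jain: f = 0.25/(log₁₀[5.76e-06/3.7 + 5.74/4.524e+05^0.9])² = 0.25/(log₁₀[1.56e-06 + 4.67e-05])² = 0.25/(-4.317)² = 0.01342.
Darcy-Weisbach: ΔP = f(L/D)(ρV²/2) = 0.01342·(39.6/0.191)·(1840·3.283²/2) = 0.01342·207.3·9913 = 2.757e+04 Pa.

ΔP ≈ 27600 Pa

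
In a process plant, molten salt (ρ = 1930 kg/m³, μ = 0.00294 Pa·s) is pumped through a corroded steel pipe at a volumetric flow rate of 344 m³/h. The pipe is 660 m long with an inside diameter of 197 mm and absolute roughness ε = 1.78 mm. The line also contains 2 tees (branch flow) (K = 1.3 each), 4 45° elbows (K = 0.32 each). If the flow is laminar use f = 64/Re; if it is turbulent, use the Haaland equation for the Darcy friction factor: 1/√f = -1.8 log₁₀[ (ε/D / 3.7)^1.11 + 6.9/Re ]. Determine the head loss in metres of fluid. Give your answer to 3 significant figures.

Q = 344 m³/h = 344/3600 = 0.09556 m³/s.
Cross-sectional area A = πD²/4 = π(0.197)²/4 = 0.03048 m²; mean velocity V = Q/A = 0.09556/0.03048 = 3.135 m/s.
Reynolds number Re = ρVD/μ = 1930 · 3.135 · 0.197 / 0.00294 = 4.054e+05.
Re > 4000 → turbulent. Relative roughness ε/D = 0.00178/0.197 = 0.00904. Haaland: 1/√f = -1.8 log₁₀[(0.00904/3.7)^1.11 + 6.9/4.054e+05] = -1.8 log₁₀[0.00126 + 1.7e-05] = 5.209, so f = 0.03686.
Total minor-loss coefficient ΣK = 2·1.3 + 4·0.32 = 3.88.
ΔP = [f·L/D + ΣK]·(ρV²/2) = [0.03686·660/0.197 + 3.88]·(1930·3.135²/2) = [123.5 + 3.88]·9484 = 1.208e+06 Pa.
Head loss h_f = ΔP/(ρg) = 1.208e+06/(1930·9.81) = 63.8 m.

h_f ≈ 63.8 m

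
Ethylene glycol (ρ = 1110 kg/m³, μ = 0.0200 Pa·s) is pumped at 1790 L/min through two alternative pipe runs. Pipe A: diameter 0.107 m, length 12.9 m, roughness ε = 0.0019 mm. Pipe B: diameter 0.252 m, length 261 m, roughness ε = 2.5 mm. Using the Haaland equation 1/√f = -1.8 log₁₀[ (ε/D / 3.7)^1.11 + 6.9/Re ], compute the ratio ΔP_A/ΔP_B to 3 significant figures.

ΔP_A/ΔP_B ≈ 2.11

Pipe A: V = Q/A = 0.02983/0.008992 = 3.318 m/s; Re = 1.97e+04; ε/D = 1.78e-05; Haaland → f = 0.02587; ΔP_A = f(L/D)(ρV²/2) = 1.905e+04 Pa.
Pipe B: V = Q/A = 0.02983/0.04988 = 0.5982 m/s; Re = 8366; ε/D = 0.00992; Haaland → f = 0.04385; ΔP_B = f(L/D)(ρV²/2) = 9018 Pa.
ΔP_A/ΔP_B = 1.905e+04/9018 = 2.11.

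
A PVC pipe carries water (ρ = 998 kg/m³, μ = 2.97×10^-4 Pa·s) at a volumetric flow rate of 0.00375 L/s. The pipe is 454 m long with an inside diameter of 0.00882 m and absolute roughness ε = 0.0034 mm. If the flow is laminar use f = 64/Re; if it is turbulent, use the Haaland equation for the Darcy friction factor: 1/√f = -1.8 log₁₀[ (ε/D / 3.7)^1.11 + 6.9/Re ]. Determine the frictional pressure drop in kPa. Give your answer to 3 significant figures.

ΔP ≈ 3.40 kPa

Q = 0.00375 L/s = 0.00375/1000 = 3.75e-06 m³/s.
Cross-sectional area A = πD²/4 = π(0.00882)²/4 = 6.11e-05 m²; mean velocity V = Q/A = 3.75e-06/6.11e-05 = 0.06138 m/s.
Reynolds number Re = ρVD/μ = 998 · 0.06138 · 0.00882 / 0.000297 = 1819.
Re < 2300 → laminar flow, so f = 64/Re = 64/1819 = 0.03518 (the turbulent correlation is not needed).
Darcy-Weisbach: ΔP = f(L/D)(ρV²/2) = 0.03518·(454/0.00882)·(998·0.06138²/2) = 0.03518·5.147e+04·1.88 = 3404 Pa.
ΔP = 3404 Pa = 3.40 kPa.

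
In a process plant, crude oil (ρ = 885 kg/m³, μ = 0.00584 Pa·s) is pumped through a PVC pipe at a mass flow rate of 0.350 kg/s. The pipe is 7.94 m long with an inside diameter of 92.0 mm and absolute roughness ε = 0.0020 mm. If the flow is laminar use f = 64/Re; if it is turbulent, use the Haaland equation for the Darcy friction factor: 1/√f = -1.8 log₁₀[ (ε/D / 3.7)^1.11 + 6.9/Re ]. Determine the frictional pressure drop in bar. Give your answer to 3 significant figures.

ΔP ≈ 1.04×10^-4 bar

A = πD²/4 = π(0.092)²/4 = 0.006648 m²; mean velocity V = ṁ/(ρA) = 0.35/(885 · 0.006648) = 0.05949 m/s.
Reynolds number Re = ρVD/μ = 885 · 0.05949 · 0.092 / 0.00584 = 829.4.
Re < 2300 → laminar flow, so f = 64/Re = 64/829.4 = 0.07716 (the turbulent correlation is not needed).
Darcy-Weisbach: ΔP = f(L/D)(ρV²/2) = 0.07716·(7.94/0.092)·(885·0.05949²/2) = 0.07716·86.3·1.566 = 10.43 Pa.
ΔP = 10.43 Pa = 1.04×10^-4 bar.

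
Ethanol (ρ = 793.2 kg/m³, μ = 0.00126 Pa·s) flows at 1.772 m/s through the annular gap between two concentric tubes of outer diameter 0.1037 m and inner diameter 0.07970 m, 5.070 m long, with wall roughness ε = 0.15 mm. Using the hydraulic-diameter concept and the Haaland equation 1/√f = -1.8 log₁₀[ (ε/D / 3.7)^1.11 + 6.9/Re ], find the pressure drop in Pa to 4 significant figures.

ΔP ≈ 9263 Pa

Hydraulic diameter D_h = 4A/P = D_o - D_i = 0.1037 - 0.0797 = 0.024 m.
Re = ρVD_h/μ = 793.2·1.772·0.024/0.00126 = 2.677e+04.
ε/D_h = 0.00015/0.024 = 0.00625; Haaland gives 1/√f = -1.8 log₁₀[0.000837+0.000258] = 5.329, so f = 0.03521.
ΔP = f(L/D_h)(ρV²/2) = 0.03521·5.07/0.024·1245 = 9263 Pa.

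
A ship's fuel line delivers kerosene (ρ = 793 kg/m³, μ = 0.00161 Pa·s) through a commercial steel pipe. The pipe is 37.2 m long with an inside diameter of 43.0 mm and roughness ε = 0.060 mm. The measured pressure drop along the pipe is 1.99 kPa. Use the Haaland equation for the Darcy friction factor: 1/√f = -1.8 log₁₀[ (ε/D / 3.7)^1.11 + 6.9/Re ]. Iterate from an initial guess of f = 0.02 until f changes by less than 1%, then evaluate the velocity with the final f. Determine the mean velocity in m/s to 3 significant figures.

V ≈ 0.415 m/s

Rearranging Darcy-Weisbach: V = √(2·ΔP·D/(f·L·ρ)). With ε/D = 6e-05/0.043 = 0.0014, iterate starting from f = 0.02:
  f = 0.02 → V = √(2·1990·0.043/(0.02·37.2·793)) = 0.5386 m/s; Re = ρVD/μ = 1.141e+04; f → 0.03176
  f = 0.03176 → V = 0.4274 m/s; Re = 9052; f → 0.03349
  f = 0.03349 → V = 0.4162 m/s; Re = 8815; f → 0.0337
Converged (Δf/f < 1%). With the final f = 0.0337: V = √(2·1990·0.043/(0.0337·37.2·793)) = 0.4149 m/s.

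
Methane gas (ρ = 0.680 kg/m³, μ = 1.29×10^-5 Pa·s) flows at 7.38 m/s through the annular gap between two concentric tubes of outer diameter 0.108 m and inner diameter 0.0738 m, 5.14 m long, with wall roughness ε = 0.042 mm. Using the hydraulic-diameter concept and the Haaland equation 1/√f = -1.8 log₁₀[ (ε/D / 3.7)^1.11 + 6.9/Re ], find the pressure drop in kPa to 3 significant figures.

ΔP ≈ 0.0848 kPa

Hydraulic diameter D_h = 4A/P = D_o - D_i = 0.108 - 0.0738 = 0.0342 m.
Re = ρVD_h/μ = 0.68·7.38·0.0342/1.29e-05 = 1.33e+04.
ε/D_h = 4.2e-05/0.0342 = 0.00123; Haaland gives 1/√f = -1.8 log₁₀[0.000138+0.000519] = 5.729, so f = 0.03046.
ΔP = f(L/D_h)(ρV²/2) = 0.03046·5.14/0.0342·18.52 = 84.78 Pa.
ΔP = 0.0848 kPa.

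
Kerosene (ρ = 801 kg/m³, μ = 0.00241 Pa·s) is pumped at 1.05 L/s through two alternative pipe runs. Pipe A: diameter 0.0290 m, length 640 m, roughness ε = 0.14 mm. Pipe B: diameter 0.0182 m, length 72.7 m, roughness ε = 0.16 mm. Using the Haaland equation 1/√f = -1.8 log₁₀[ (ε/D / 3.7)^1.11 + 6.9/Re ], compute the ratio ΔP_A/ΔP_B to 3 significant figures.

Pipe A: V = Q/A = 0.00105/0.0006605 = 1.59 m/s; Re = 1.532e+04; ε/D = 0.00483; Haaland → f = 0.03506; ΔP_A = f(L/D)(ρV²/2) = 7.83e+05 Pa.
Pipe B: V = Q/A = 0.00105/0.0002602 = 4.036 m/s; Re = 2.441e+04; ε/D = 0.00879; Haaland → f = 0.03874; ΔP_B = f(L/D)(ρV²/2) = 1.01e+06 Pa.
ΔP_A/ΔP_B = 7.83e+05/1.01e+06 = 0.776.

ΔP_A/ΔP_B ≈ 0.776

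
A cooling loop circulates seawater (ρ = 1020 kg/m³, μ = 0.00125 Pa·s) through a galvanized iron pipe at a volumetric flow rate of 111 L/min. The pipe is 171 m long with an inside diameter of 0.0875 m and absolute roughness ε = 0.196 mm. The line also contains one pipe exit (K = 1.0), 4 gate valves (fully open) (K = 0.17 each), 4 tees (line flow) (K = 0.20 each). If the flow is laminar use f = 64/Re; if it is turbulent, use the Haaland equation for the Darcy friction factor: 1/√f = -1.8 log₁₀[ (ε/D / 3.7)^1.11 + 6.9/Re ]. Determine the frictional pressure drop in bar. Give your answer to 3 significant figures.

ΔP ≈ 0.0290 bar

Q = 111 L/min = 111/60000 = 0.00185 m³/s.
Cross-sectional area A = πD²/4 = π(0.0875)²/4 = 0.006013 m²; mean velocity V = Q/A = 0.00185/0.006013 = 0.3077 m/s.
Reynolds number Re = ρVD/μ = 1020 · 0.3077 · 0.0875 / 0.00125 = 2.197e+04.
Re > 4000 → turbulent. Relative roughness ε/D = 0.000196/0.0875 = 0.00224. Haaland: 1/√f = -1.8 log₁₀[(0.00224/3.7)^1.11 + 6.9/2.197e+04] = -1.8 log₁₀[0.000268 + 0.000314] = 5.823, so f = 0.02949.
Total minor-loss coefficient ΣK = 1·1 + 4·0.17 + 4·0.2 = 2.48.
ΔP = [f·L/D + ΣK]·(ρV²/2) = [0.02949·171/0.0875 + 2.48]·(1020·0.3077²/2) = [57.64 + 2.48]·48.27 = 2902 Pa.
ΔP = 2902 Pa = 0.0290 bar.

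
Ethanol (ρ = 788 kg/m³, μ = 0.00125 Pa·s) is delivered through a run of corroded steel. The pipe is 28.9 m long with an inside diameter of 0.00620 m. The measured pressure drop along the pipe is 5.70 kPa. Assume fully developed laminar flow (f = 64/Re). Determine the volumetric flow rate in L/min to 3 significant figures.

Q ≈ 0.343 L/min

For laminar flow, f = 64/Re with Re = ρVD/μ, so Darcy-Weisbach reduces to ΔP = 32μLV/D². Solving for V: V = ΔP·D²/(32μL) = 5700·(0.0062)²/(32·0.00125·28.9) = 0.1895 m/s.
Check: Re = ρVD/μ = 788·0.1895·0.0062/0.00125 = 740.8 < 2300, so the laminar assumption holds.
Q = V·A = 0.1895·(π/4·0.0062²) = 5.722e-06 m³/s = 0.343 L/min.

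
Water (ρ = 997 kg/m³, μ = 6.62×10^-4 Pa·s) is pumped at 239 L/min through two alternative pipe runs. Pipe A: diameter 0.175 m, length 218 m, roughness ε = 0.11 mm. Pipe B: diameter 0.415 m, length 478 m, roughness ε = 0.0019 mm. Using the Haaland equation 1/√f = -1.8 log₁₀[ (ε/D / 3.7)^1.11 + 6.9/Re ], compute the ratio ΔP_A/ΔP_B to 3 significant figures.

Pipe A: V = Q/A = 0.003983/0.02405 = 0.1656 m/s; Re = 4.365e+04; ε/D = 0.000629; Haaland → f = 0.02316; ΔP_A = f(L/D)(ρV²/2) = 394.4 Pa.
Pipe B: V = Q/A = 0.003983/0.1353 = 0.02945 m/s; Re = 1.841e+04; ε/D = 4.58e-06; Haaland → f = 0.0263; ΔP_B = f(L/D)(ρV²/2) = 13.09 Pa.
ΔP_A/ΔP_B = 394.4/13.09 = 30.1.

ΔP_A/ΔP_B ≈ 30.1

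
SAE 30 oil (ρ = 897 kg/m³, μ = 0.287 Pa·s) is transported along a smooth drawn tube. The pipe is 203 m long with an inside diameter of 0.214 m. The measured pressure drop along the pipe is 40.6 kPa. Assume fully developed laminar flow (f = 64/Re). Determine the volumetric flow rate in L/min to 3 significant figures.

Q ≈ 2150 L/min

For laminar flow, f = 64/Re with Re = ρVD/μ, so Darcy-Weisbach reduces to ΔP = 32μLV/D². Solving for V: V = ΔP·D²/(32μL) = 4.06e+04·(0.214)²/(32·0.287·203) = 0.9973 m/s.
Check: Re = ρVD/μ = 897·0.9973·0.214/0.287 = 667 < 2300, so the laminar assumption holds.
Q = V·A = 0.9973·(π/4·0.214²) = 0.03587 m³/s = 2150 L/min.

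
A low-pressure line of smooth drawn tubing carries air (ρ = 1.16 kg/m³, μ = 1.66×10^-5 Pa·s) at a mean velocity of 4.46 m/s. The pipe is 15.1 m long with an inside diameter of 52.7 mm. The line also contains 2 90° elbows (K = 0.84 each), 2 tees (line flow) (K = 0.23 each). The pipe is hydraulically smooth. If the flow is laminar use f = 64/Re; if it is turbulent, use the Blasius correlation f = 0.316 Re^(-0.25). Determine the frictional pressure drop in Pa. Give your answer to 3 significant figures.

ΔP ≈ 117 Pa

Reynolds number Re = ρVD/μ = 1.16 · 4.46 · 0.0527 / 1.66e-05 = 1.642e+04.
Re > 4000 → turbulent. Smooth-pipe (Blasius): f = 0.316 Re^(-0.25) = 0.316/(1.642e+04)^0.25 = 0.02791.
Total minor-loss coefficient ΣK = 2·0.84 + 2·0.23 = 2.14.
ΔP = [f·L/D + ΣK]·(ρV²/2) = [0.02791·15.1/0.0527 + 2.14]·(1.16·4.46²/2) = [7.998 + 2.14]·11.54 = 117 Pa.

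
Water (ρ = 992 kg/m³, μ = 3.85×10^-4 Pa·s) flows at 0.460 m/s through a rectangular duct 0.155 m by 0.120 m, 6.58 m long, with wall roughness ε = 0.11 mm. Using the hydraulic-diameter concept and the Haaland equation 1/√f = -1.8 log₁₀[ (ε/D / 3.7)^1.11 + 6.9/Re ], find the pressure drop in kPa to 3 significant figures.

Hydraulic diameter D_h = 4A/P = 4·(0.155·0.12)/(2·(0.155+0.12)) = 0.0744/0.55 = 0.1353 m.
Re = ρVD_h/μ = 992·0.46·0.1353/0.000385 = 1.603e+05.
ε/D_h = 0.00011/0.1353 = 0.000813; Haaland gives 1/√f = -1.8 log₁₀[8.7e-05+4.3e-05] = 6.995, so f = 0.02044.
ΔP = f(L/D_h)(ρV²/2) = 0.02044·6.58/0.1353·105 = 104.3 Pa.
ΔP = 0.104 kPa.

ΔP ≈ 0.104 kPa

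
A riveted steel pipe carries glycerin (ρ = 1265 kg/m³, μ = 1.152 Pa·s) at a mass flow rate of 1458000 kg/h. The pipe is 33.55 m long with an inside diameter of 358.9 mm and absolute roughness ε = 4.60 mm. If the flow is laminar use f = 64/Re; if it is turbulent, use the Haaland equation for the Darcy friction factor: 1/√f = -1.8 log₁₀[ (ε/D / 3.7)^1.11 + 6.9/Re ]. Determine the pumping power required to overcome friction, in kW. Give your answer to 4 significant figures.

ṁ = 1458000 kg/h = 1458000/3600 = 405 kg/s.
A = πD²/4 = π(0.3589)²/4 = 0.1012 m²; mean velocity V = ṁ/(ρA) = 405/(1265 · 0.1012) = 3.165 m/s.
Reynolds number Re = ρVD/μ = 1265 · 3.165 · 0.3589 / 1.15 = 1247.
Re < 2300 → laminar flow, so f = 64/Re = 64/1247 = 0.05131 (the turbulent correlation is not needed).
Darcy-Weisbach: ΔP = f(L/D)(ρV²/2) = 0.05131·(33.55/0.3589)·(1265·3.165²/2) = 0.05131·93.48·6335 = 3.039e+04 Pa.
Q = ṁ/ρ = 405/1265 = 0.3202 m³/s.
Pumping power P = QΔP = 0.3202·3.039e+04 = 9728.4 W = 9.728 kW.

P ≈ 9.728 kW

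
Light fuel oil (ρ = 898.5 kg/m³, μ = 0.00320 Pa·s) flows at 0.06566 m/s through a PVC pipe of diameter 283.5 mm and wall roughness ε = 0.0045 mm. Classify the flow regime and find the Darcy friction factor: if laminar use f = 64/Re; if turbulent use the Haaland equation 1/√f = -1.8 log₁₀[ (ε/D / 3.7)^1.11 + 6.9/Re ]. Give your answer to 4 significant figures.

f ≈ 0.03724

Re = ρVD/μ = 898.5·0.06566·0.2835/0.0032 = 5227.
Re > 4000 → turbulent. ε/D = 4.5e-06/0.2835 = 1.59e-05; Haaland: 1/√f = -1.8 log₁₀[1.1e-06 + 0.00132] = 5.182, so f = 0.03724.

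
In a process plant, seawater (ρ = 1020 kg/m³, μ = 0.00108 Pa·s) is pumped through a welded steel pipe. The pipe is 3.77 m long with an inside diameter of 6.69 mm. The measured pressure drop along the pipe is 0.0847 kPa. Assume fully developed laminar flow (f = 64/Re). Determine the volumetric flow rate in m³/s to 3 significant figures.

For laminar flow, f = 64/Re with Re = ρVD/μ, so Darcy-Weisbach reduces to ΔP = 32μLV/D². Solving for V: V = ΔP·D²/(32μL) = 84.7·(0.00669)²/(32·0.00108·3.77) = 0.0291 m/s.
Check: Re = ρVD/μ = 1020·0.0291·0.00669/0.00108 = 183.8 < 2300, so the laminar assumption holds.
Q = V·A = 0.0291·(π/4·0.00669²) = 1.023e-06 m³/s = 1.02×10^-6 m³/s.

Q ≈ 1.02×10^-6 m³/s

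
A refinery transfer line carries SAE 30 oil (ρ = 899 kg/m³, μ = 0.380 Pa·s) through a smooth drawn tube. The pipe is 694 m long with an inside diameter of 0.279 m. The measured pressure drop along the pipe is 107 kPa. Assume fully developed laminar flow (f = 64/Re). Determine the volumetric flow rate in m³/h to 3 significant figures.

Q ≈ 217 m³/h

For laminar flow, f = 64/Re with Re = ρVD/μ, so Darcy-Weisbach reduces to ΔP = 32μLV/D². Solving for V: V = ΔP·D²/(32μL) = 1.07e+05·(0.279)²/(32·0.38·694) = 0.987 m/s.
Check: Re = ρVD/μ = 899·0.987·0.279/0.38 = 651.4 < 2300, so the laminar assumption holds.
Q = V·A = 0.987·(π/4·0.279²) = 0.06034 m³/s = 217 m³/h.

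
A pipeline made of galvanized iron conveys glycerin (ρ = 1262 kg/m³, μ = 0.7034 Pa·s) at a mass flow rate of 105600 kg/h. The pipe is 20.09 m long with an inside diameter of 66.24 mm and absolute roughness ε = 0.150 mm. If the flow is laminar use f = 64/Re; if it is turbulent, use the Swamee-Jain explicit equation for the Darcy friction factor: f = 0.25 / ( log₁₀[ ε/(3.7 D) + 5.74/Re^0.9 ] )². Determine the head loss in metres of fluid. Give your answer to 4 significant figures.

h_f ≈ 56.15 m

ṁ = 105600 kg/h = 105600/3600 = 29.33 kg/s.
A = πD²/4 = π(0.06624)²/4 = 0.003446 m²; mean velocity V = ṁ/(ρA) = 29.33/(1262 · 0.003446) = 6.745 m/s.
Reynolds number Re = ρVD/μ = 1262 · 6.745 · 0.06624 / 0.703 = 801.6.
Re < 2300 → laminar flow, so f = 64/Re = 64/801.6 = 0.07984 (the turbulent correlation is not needed).
Darcy-Weisbach: ΔP = f(L/D)(ρV²/2) = 0.07984·(20.09/0.06624)·(1262·6.745²/2) = 0.07984·303.3·2.871e+04 = 6.951e+05 Pa.
Head loss h_f = ΔP/(ρg) = 6.951e+05/(1262·9.81) = 56.15 m.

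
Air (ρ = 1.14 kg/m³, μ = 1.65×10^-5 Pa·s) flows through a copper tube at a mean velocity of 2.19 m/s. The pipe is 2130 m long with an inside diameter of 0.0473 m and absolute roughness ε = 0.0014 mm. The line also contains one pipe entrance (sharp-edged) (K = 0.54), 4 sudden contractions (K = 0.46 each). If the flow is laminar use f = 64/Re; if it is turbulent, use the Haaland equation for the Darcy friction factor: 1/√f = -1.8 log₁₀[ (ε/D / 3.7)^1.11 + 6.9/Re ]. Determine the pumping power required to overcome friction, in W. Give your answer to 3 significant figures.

P ≈ 16.1 W

Reynolds number Re = ρVD/μ = 1.14 · 2.19 · 0.0473 / 1.65e-05 = 7157.
Re > 4000 → turbulent. Relative roughness ε/D = 1.4e-06/0.0473 = 2.96e-05. Haaland: 1/√f = -1.8 log₁₀[(2.96e-05/3.7)^1.11 + 6.9/7157] = -1.8 log₁₀[2.2e-06 + 0.000964] = 5.427, so f = 0.03396.
Total minor-loss coefficient ΣK = 1·0.54 + 4·0.46 = 2.38.
ΔP = [f·L/D + ΣK]·(ρV²/2) = [0.03396·2130/0.0473 + 2.38]·(1.14·2.19²/2) = [1529 + 2.38]·2.734 = 4187 Pa.
Q = V·A = 2.19·0.001757 = 0.003848 m³/s.
Pumping power P = QΔP = 0.003848·4187 = 16.11 W = 16.1 W.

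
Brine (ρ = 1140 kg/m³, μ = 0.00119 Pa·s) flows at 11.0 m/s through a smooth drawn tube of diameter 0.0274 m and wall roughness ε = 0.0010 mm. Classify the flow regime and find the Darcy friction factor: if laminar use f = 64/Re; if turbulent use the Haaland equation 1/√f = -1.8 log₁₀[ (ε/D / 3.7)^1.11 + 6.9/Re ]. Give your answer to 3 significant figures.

f ≈ 0.0148

Re = ρVD/μ = 1140·11·0.0274/0.00119 = 2.887e+05.
Re > 4000 → turbulent. ε/D = 1e-06/0.0274 = 3.65e-05; Haaland: 1/√f = -1.8 log₁₀[2.78e-06 + 2.39e-05] = 8.233, so f = 0.01475.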